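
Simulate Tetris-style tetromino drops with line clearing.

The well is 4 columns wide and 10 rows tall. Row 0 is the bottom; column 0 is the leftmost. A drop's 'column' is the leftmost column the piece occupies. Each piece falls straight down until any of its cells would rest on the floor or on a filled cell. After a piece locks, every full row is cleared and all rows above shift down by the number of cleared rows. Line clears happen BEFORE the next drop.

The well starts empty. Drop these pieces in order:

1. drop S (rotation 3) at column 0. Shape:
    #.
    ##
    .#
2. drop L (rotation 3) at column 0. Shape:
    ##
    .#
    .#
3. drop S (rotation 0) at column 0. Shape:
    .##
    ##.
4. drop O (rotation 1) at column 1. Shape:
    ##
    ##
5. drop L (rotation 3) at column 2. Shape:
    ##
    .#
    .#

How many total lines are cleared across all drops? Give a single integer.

Answer: 0

Derivation:
Drop 1: S rot3 at col 0 lands with bottom-row=0; cleared 0 line(s) (total 0); column heights now [3 2 0 0], max=3
Drop 2: L rot3 at col 0 lands with bottom-row=2; cleared 0 line(s) (total 0); column heights now [5 5 0 0], max=5
Drop 3: S rot0 at col 0 lands with bottom-row=5; cleared 0 line(s) (total 0); column heights now [6 7 7 0], max=7
Drop 4: O rot1 at col 1 lands with bottom-row=7; cleared 0 line(s) (total 0); column heights now [6 9 9 0], max=9
Drop 5: L rot3 at col 2 lands with bottom-row=7; cleared 0 line(s) (total 0); column heights now [6 9 10 10], max=10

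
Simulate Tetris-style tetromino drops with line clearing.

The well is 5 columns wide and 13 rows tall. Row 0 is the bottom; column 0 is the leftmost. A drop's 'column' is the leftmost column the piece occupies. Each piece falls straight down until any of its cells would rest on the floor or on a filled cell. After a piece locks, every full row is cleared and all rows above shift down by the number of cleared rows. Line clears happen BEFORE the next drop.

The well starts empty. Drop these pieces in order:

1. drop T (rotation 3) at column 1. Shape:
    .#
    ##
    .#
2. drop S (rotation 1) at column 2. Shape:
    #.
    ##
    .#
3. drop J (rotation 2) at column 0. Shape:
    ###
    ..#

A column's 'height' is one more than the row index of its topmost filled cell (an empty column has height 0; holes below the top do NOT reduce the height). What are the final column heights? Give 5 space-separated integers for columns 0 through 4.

Drop 1: T rot3 at col 1 lands with bottom-row=0; cleared 0 line(s) (total 0); column heights now [0 2 3 0 0], max=3
Drop 2: S rot1 at col 2 lands with bottom-row=2; cleared 0 line(s) (total 0); column heights now [0 2 5 4 0], max=5
Drop 3: J rot2 at col 0 lands with bottom-row=5; cleared 0 line(s) (total 0); column heights now [7 7 7 4 0], max=7

Answer: 7 7 7 4 0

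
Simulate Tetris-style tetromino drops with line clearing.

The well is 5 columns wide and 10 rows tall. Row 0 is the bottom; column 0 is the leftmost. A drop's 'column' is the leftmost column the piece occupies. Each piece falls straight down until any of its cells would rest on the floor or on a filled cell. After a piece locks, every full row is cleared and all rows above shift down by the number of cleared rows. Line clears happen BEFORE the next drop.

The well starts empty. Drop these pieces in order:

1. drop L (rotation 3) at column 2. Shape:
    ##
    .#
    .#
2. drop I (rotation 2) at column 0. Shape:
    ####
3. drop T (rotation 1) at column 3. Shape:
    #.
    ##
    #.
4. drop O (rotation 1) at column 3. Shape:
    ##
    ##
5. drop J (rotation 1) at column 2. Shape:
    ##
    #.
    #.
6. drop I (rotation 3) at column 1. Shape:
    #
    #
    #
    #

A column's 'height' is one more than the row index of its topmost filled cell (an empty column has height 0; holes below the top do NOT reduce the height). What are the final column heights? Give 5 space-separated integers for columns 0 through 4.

Drop 1: L rot3 at col 2 lands with bottom-row=0; cleared 0 line(s) (total 0); column heights now [0 0 3 3 0], max=3
Drop 2: I rot2 at col 0 lands with bottom-row=3; cleared 0 line(s) (total 0); column heights now [4 4 4 4 0], max=4
Drop 3: T rot1 at col 3 lands with bottom-row=4; cleared 0 line(s) (total 0); column heights now [4 4 4 7 6], max=7
Drop 4: O rot1 at col 3 lands with bottom-row=7; cleared 0 line(s) (total 0); column heights now [4 4 4 9 9], max=9
Drop 5: J rot1 at col 2 lands with bottom-row=7; cleared 0 line(s) (total 0); column heights now [4 4 10 10 9], max=10
Drop 6: I rot3 at col 1 lands with bottom-row=4; cleared 0 line(s) (total 0); column heights now [4 8 10 10 9], max=10

Answer: 4 8 10 10 9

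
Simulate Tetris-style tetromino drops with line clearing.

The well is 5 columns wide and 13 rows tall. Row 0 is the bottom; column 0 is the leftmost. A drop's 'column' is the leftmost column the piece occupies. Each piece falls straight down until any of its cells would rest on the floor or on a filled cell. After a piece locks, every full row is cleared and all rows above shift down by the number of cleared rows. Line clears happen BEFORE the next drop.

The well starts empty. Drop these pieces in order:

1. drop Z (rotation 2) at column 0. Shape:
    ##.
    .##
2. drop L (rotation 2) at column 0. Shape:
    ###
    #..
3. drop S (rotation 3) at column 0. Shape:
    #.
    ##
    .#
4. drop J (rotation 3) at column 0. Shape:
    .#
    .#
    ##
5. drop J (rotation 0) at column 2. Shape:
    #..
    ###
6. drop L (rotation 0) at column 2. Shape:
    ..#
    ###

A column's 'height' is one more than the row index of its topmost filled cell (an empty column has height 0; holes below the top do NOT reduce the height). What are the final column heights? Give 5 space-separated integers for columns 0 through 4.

Answer: 8 10 7 7 8

Derivation:
Drop 1: Z rot2 at col 0 lands with bottom-row=0; cleared 0 line(s) (total 0); column heights now [2 2 1 0 0], max=2
Drop 2: L rot2 at col 0 lands with bottom-row=2; cleared 0 line(s) (total 0); column heights now [4 4 4 0 0], max=4
Drop 3: S rot3 at col 0 lands with bottom-row=4; cleared 0 line(s) (total 0); column heights now [7 6 4 0 0], max=7
Drop 4: J rot3 at col 0 lands with bottom-row=7; cleared 0 line(s) (total 0); column heights now [8 10 4 0 0], max=10
Drop 5: J rot0 at col 2 lands with bottom-row=4; cleared 0 line(s) (total 0); column heights now [8 10 6 5 5], max=10
Drop 6: L rot0 at col 2 lands with bottom-row=6; cleared 0 line(s) (total 0); column heights now [8 10 7 7 8], max=10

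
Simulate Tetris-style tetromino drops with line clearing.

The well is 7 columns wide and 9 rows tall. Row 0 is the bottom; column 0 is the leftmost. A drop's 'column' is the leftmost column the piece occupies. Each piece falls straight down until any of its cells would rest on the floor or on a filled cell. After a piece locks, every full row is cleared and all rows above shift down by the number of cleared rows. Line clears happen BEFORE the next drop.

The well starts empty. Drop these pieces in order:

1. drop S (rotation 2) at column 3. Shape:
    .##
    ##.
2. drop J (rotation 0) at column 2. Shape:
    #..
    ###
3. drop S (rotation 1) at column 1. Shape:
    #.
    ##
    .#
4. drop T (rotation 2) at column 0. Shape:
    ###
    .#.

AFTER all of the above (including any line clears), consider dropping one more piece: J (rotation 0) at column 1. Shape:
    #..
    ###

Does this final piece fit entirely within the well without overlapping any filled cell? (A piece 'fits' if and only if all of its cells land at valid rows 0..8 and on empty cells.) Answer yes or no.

Drop 1: S rot2 at col 3 lands with bottom-row=0; cleared 0 line(s) (total 0); column heights now [0 0 0 1 2 2 0], max=2
Drop 2: J rot0 at col 2 lands with bottom-row=2; cleared 0 line(s) (total 0); column heights now [0 0 4 3 3 2 0], max=4
Drop 3: S rot1 at col 1 lands with bottom-row=4; cleared 0 line(s) (total 0); column heights now [0 7 6 3 3 2 0], max=7
Drop 4: T rot2 at col 0 lands with bottom-row=7; cleared 0 line(s) (total 0); column heights now [9 9 9 3 3 2 0], max=9
Test piece J rot0 at col 1 (width 3): heights before test = [9 9 9 3 3 2 0]; fits = False

Answer: no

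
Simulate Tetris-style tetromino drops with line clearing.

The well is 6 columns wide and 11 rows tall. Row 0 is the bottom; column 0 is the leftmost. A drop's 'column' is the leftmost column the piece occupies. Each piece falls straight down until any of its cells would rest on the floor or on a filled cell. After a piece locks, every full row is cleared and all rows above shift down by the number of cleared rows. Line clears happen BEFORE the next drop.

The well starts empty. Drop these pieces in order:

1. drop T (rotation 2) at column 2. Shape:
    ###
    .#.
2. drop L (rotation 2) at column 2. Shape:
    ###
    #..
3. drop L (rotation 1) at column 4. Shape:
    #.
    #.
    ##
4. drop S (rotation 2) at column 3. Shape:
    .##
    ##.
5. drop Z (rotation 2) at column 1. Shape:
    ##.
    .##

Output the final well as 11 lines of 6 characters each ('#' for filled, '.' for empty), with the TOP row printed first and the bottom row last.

Answer: ......
.##...
..####
...##.
....#.
....#.
....##
..###.
..#...
..###.
...#..

Derivation:
Drop 1: T rot2 at col 2 lands with bottom-row=0; cleared 0 line(s) (total 0); column heights now [0 0 2 2 2 0], max=2
Drop 2: L rot2 at col 2 lands with bottom-row=2; cleared 0 line(s) (total 0); column heights now [0 0 4 4 4 0], max=4
Drop 3: L rot1 at col 4 lands with bottom-row=4; cleared 0 line(s) (total 0); column heights now [0 0 4 4 7 5], max=7
Drop 4: S rot2 at col 3 lands with bottom-row=7; cleared 0 line(s) (total 0); column heights now [0 0 4 8 9 9], max=9
Drop 5: Z rot2 at col 1 lands with bottom-row=8; cleared 0 line(s) (total 0); column heights now [0 10 10 9 9 9], max=10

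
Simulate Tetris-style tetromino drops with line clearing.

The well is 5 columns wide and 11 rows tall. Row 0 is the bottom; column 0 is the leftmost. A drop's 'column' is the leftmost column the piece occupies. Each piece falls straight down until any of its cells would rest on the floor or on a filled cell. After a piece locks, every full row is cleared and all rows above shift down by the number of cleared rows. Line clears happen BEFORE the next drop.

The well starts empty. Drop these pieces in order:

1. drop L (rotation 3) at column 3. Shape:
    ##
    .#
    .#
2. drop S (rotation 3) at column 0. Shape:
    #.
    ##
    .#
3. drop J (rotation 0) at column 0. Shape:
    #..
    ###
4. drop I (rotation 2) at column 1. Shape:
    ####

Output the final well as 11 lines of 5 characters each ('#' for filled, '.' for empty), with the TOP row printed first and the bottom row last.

Drop 1: L rot3 at col 3 lands with bottom-row=0; cleared 0 line(s) (total 0); column heights now [0 0 0 3 3], max=3
Drop 2: S rot3 at col 0 lands with bottom-row=0; cleared 0 line(s) (total 0); column heights now [3 2 0 3 3], max=3
Drop 3: J rot0 at col 0 lands with bottom-row=3; cleared 0 line(s) (total 0); column heights now [5 4 4 3 3], max=5
Drop 4: I rot2 at col 1 lands with bottom-row=4; cleared 1 line(s) (total 1); column heights now [4 4 4 3 3], max=4

Answer: .....
.....
.....
.....
.....
.....
.....
###..
#..##
##..#
.#..#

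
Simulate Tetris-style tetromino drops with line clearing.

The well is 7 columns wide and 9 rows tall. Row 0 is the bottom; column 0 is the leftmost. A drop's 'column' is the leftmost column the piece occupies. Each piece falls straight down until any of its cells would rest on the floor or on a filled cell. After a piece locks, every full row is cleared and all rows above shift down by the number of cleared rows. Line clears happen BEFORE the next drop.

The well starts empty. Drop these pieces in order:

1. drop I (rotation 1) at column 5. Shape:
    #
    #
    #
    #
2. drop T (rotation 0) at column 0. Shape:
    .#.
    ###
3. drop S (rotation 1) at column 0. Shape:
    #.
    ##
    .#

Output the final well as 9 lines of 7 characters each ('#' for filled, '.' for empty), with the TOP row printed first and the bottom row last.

Drop 1: I rot1 at col 5 lands with bottom-row=0; cleared 0 line(s) (total 0); column heights now [0 0 0 0 0 4 0], max=4
Drop 2: T rot0 at col 0 lands with bottom-row=0; cleared 0 line(s) (total 0); column heights now [1 2 1 0 0 4 0], max=4
Drop 3: S rot1 at col 0 lands with bottom-row=2; cleared 0 line(s) (total 0); column heights now [5 4 1 0 0 4 0], max=5

Answer: .......
.......
.......
.......
#......
##...#.
.#...#.
.#...#.
###..#.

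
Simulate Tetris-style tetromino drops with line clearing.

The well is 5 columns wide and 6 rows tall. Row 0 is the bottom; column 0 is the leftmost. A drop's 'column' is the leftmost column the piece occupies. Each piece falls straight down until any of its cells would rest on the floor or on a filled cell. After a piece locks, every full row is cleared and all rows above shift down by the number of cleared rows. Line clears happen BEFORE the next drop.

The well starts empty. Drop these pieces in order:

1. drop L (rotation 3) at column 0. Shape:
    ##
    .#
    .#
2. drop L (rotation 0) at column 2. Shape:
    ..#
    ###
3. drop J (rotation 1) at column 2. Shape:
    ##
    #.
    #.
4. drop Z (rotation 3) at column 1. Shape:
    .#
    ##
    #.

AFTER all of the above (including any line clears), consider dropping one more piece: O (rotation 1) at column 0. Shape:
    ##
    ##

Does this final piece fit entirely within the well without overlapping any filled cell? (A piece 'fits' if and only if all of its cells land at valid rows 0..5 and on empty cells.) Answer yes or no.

Answer: no

Derivation:
Drop 1: L rot3 at col 0 lands with bottom-row=0; cleared 0 line(s) (total 0); column heights now [3 3 0 0 0], max=3
Drop 2: L rot0 at col 2 lands with bottom-row=0; cleared 0 line(s) (total 0); column heights now [3 3 1 1 2], max=3
Drop 3: J rot1 at col 2 lands with bottom-row=1; cleared 0 line(s) (total 0); column heights now [3 3 4 4 2], max=4
Drop 4: Z rot3 at col 1 lands with bottom-row=3; cleared 0 line(s) (total 0); column heights now [3 5 6 4 2], max=6
Test piece O rot1 at col 0 (width 2): heights before test = [3 5 6 4 2]; fits = False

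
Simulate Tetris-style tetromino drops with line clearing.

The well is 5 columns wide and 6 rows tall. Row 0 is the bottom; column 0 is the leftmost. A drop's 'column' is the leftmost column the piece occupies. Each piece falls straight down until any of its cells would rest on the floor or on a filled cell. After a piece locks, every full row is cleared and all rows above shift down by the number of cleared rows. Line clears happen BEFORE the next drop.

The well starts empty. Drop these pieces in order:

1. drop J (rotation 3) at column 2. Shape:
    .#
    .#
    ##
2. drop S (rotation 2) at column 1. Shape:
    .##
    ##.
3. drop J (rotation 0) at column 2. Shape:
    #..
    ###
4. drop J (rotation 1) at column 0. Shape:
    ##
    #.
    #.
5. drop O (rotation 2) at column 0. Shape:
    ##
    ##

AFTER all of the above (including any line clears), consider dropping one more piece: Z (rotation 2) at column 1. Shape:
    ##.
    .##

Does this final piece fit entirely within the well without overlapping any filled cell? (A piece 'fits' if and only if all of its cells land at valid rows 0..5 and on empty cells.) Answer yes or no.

Drop 1: J rot3 at col 2 lands with bottom-row=0; cleared 0 line(s) (total 0); column heights now [0 0 1 3 0], max=3
Drop 2: S rot2 at col 1 lands with bottom-row=2; cleared 0 line(s) (total 0); column heights now [0 3 4 4 0], max=4
Drop 3: J rot0 at col 2 lands with bottom-row=4; cleared 0 line(s) (total 0); column heights now [0 3 6 5 5], max=6
Drop 4: J rot1 at col 0 lands with bottom-row=1; cleared 0 line(s) (total 0); column heights now [4 4 6 5 5], max=6
Drop 5: O rot2 at col 0 lands with bottom-row=4; cleared 1 line(s) (total 1); column heights now [5 5 5 4 0], max=5
Test piece Z rot2 at col 1 (width 3): heights before test = [5 5 5 4 0]; fits = False

Answer: no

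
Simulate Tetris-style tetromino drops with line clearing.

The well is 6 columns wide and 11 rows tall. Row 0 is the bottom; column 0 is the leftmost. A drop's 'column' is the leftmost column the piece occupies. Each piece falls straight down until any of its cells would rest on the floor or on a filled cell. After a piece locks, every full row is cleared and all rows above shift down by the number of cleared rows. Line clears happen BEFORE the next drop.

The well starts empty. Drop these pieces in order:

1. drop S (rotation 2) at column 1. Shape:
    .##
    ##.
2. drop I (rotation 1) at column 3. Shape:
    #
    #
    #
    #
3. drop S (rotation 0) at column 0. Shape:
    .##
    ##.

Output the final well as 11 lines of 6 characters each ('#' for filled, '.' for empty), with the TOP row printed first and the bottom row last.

Drop 1: S rot2 at col 1 lands with bottom-row=0; cleared 0 line(s) (total 0); column heights now [0 1 2 2 0 0], max=2
Drop 2: I rot1 at col 3 lands with bottom-row=2; cleared 0 line(s) (total 0); column heights now [0 1 2 6 0 0], max=6
Drop 3: S rot0 at col 0 lands with bottom-row=1; cleared 0 line(s) (total 0); column heights now [2 3 3 6 0 0], max=6

Answer: ......
......
......
......
......
...#..
...#..
...#..
.###..
####..
.##...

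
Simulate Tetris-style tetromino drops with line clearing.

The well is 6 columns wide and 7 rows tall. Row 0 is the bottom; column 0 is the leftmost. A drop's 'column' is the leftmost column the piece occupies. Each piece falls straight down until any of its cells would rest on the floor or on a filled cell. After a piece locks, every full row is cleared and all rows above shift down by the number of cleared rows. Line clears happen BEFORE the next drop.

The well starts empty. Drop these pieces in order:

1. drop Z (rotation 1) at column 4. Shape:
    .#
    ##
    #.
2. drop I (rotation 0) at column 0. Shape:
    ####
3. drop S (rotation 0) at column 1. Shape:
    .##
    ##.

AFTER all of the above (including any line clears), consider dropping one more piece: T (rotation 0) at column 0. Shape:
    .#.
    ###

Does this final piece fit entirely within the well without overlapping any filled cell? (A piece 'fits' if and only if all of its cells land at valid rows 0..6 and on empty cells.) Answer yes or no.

Answer: yes

Derivation:
Drop 1: Z rot1 at col 4 lands with bottom-row=0; cleared 0 line(s) (total 0); column heights now [0 0 0 0 2 3], max=3
Drop 2: I rot0 at col 0 lands with bottom-row=0; cleared 0 line(s) (total 0); column heights now [1 1 1 1 2 3], max=3
Drop 3: S rot0 at col 1 lands with bottom-row=1; cleared 0 line(s) (total 0); column heights now [1 2 3 3 2 3], max=3
Test piece T rot0 at col 0 (width 3): heights before test = [1 2 3 3 2 3]; fits = True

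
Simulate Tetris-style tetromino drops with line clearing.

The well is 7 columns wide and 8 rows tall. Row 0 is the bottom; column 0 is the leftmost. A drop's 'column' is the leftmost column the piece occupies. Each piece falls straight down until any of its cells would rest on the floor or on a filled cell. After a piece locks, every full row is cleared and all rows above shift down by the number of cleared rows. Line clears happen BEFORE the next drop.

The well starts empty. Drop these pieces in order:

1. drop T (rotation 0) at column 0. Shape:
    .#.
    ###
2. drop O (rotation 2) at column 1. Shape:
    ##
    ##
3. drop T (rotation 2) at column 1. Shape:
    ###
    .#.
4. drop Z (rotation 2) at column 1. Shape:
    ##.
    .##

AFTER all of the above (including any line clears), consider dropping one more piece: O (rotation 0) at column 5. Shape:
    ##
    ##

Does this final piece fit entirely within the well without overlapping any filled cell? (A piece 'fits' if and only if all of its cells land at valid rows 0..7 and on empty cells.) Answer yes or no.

Answer: yes

Derivation:
Drop 1: T rot0 at col 0 lands with bottom-row=0; cleared 0 line(s) (total 0); column heights now [1 2 1 0 0 0 0], max=2
Drop 2: O rot2 at col 1 lands with bottom-row=2; cleared 0 line(s) (total 0); column heights now [1 4 4 0 0 0 0], max=4
Drop 3: T rot2 at col 1 lands with bottom-row=4; cleared 0 line(s) (total 0); column heights now [1 6 6 6 0 0 0], max=6
Drop 4: Z rot2 at col 1 lands with bottom-row=6; cleared 0 line(s) (total 0); column heights now [1 8 8 7 0 0 0], max=8
Test piece O rot0 at col 5 (width 2): heights before test = [1 8 8 7 0 0 0]; fits = True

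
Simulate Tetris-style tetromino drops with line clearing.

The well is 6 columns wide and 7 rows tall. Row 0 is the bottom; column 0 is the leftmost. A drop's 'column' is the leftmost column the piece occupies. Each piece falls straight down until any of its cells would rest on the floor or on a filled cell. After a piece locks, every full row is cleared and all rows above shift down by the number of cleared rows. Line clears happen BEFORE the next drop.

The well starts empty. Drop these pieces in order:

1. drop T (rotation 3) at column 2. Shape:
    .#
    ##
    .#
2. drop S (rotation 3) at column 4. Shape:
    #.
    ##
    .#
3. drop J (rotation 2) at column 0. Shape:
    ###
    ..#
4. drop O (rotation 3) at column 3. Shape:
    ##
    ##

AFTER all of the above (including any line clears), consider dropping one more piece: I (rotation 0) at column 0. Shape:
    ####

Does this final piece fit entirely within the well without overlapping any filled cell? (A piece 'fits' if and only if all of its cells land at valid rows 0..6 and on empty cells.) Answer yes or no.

Answer: yes

Derivation:
Drop 1: T rot3 at col 2 lands with bottom-row=0; cleared 0 line(s) (total 0); column heights now [0 0 2 3 0 0], max=3
Drop 2: S rot3 at col 4 lands with bottom-row=0; cleared 0 line(s) (total 0); column heights now [0 0 2 3 3 2], max=3
Drop 3: J rot2 at col 0 lands with bottom-row=2; cleared 0 line(s) (total 0); column heights now [4 4 4 3 3 2], max=4
Drop 4: O rot3 at col 3 lands with bottom-row=3; cleared 0 line(s) (total 0); column heights now [4 4 4 5 5 2], max=5
Test piece I rot0 at col 0 (width 4): heights before test = [4 4 4 5 5 2]; fits = True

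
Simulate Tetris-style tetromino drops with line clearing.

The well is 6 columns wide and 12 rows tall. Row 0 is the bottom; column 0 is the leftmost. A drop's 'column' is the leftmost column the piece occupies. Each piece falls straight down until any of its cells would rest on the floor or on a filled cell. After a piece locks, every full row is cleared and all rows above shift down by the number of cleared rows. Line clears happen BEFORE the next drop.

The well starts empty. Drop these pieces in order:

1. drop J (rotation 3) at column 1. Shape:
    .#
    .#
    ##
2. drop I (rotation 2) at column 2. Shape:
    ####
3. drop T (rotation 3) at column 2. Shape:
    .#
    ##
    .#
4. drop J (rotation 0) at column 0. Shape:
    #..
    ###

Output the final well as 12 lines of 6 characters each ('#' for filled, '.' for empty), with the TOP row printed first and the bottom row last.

Drop 1: J rot3 at col 1 lands with bottom-row=0; cleared 0 line(s) (total 0); column heights now [0 1 3 0 0 0], max=3
Drop 2: I rot2 at col 2 lands with bottom-row=3; cleared 0 line(s) (total 0); column heights now [0 1 4 4 4 4], max=4
Drop 3: T rot3 at col 2 lands with bottom-row=4; cleared 0 line(s) (total 0); column heights now [0 1 6 7 4 4], max=7
Drop 4: J rot0 at col 0 lands with bottom-row=6; cleared 0 line(s) (total 0); column heights now [8 7 7 7 4 4], max=8

Answer: ......
......
......
......
#.....
####..
..##..
...#..
..####
..#...
..#...
.##...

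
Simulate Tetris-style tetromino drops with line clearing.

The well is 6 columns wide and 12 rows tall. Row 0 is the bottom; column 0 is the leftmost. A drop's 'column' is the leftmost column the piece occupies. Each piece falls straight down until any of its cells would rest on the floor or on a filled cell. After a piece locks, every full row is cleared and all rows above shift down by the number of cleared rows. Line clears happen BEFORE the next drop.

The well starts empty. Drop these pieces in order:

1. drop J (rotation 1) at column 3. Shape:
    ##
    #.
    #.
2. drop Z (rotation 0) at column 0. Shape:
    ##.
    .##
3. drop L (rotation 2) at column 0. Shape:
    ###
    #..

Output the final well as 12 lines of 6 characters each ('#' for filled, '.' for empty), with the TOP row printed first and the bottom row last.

Drop 1: J rot1 at col 3 lands with bottom-row=0; cleared 0 line(s) (total 0); column heights now [0 0 0 3 3 0], max=3
Drop 2: Z rot0 at col 0 lands with bottom-row=0; cleared 0 line(s) (total 0); column heights now [2 2 1 3 3 0], max=3
Drop 3: L rot2 at col 0 lands with bottom-row=2; cleared 0 line(s) (total 0); column heights now [4 4 4 3 3 0], max=4

Answer: ......
......
......
......
......
......
......
......
###...
#..##.
##.#..
.###..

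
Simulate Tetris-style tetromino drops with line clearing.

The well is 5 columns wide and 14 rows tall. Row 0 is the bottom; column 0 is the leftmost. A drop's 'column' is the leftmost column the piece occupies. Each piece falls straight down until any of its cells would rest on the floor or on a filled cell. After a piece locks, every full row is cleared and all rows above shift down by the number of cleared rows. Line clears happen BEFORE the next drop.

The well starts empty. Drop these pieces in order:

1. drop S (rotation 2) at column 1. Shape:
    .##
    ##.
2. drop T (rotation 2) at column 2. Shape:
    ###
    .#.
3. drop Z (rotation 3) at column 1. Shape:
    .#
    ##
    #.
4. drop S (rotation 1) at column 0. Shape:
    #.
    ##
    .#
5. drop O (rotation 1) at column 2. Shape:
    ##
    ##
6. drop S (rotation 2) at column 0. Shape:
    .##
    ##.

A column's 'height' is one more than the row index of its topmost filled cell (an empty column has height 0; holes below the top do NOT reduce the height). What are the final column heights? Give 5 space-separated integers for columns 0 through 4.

Answer: 9 10 10 8 4

Derivation:
Drop 1: S rot2 at col 1 lands with bottom-row=0; cleared 0 line(s) (total 0); column heights now [0 1 2 2 0], max=2
Drop 2: T rot2 at col 2 lands with bottom-row=2; cleared 0 line(s) (total 0); column heights now [0 1 4 4 4], max=4
Drop 3: Z rot3 at col 1 lands with bottom-row=3; cleared 0 line(s) (total 0); column heights now [0 5 6 4 4], max=6
Drop 4: S rot1 at col 0 lands with bottom-row=5; cleared 0 line(s) (total 0); column heights now [8 7 6 4 4], max=8
Drop 5: O rot1 at col 2 lands with bottom-row=6; cleared 0 line(s) (total 0); column heights now [8 7 8 8 4], max=8
Drop 6: S rot2 at col 0 lands with bottom-row=8; cleared 0 line(s) (total 0); column heights now [9 10 10 8 4], max=10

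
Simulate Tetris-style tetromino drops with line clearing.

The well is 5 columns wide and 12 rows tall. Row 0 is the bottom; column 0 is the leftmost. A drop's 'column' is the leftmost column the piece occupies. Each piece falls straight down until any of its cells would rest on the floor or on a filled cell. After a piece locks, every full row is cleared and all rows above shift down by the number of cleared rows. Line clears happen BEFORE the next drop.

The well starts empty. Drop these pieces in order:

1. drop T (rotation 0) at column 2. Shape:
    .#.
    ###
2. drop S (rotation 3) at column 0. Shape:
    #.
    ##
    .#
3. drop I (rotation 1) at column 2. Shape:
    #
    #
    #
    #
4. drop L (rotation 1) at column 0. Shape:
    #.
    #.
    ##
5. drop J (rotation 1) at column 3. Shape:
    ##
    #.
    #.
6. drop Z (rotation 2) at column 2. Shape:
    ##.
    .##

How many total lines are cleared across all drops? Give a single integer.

Drop 1: T rot0 at col 2 lands with bottom-row=0; cleared 0 line(s) (total 0); column heights now [0 0 1 2 1], max=2
Drop 2: S rot3 at col 0 lands with bottom-row=0; cleared 0 line(s) (total 0); column heights now [3 2 1 2 1], max=3
Drop 3: I rot1 at col 2 lands with bottom-row=1; cleared 0 line(s) (total 0); column heights now [3 2 5 2 1], max=5
Drop 4: L rot1 at col 0 lands with bottom-row=3; cleared 0 line(s) (total 0); column heights now [6 4 5 2 1], max=6
Drop 5: J rot1 at col 3 lands with bottom-row=2; cleared 0 line(s) (total 0); column heights now [6 4 5 5 5], max=6
Drop 6: Z rot2 at col 2 lands with bottom-row=5; cleared 0 line(s) (total 0); column heights now [6 4 7 7 6], max=7

Answer: 0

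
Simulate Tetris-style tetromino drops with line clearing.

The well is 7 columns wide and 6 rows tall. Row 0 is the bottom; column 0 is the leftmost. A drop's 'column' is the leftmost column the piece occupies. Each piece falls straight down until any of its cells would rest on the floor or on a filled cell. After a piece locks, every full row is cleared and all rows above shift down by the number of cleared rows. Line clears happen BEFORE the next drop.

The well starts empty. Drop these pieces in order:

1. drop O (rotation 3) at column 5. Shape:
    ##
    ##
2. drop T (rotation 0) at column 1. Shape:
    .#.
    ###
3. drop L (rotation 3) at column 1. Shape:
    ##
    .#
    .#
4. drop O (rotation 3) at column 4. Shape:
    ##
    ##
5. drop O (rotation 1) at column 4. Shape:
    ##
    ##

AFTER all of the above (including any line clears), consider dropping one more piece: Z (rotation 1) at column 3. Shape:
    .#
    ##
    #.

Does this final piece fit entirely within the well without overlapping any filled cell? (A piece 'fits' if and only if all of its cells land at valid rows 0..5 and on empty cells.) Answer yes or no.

Drop 1: O rot3 at col 5 lands with bottom-row=0; cleared 0 line(s) (total 0); column heights now [0 0 0 0 0 2 2], max=2
Drop 2: T rot0 at col 1 lands with bottom-row=0; cleared 0 line(s) (total 0); column heights now [0 1 2 1 0 2 2], max=2
Drop 3: L rot3 at col 1 lands with bottom-row=2; cleared 0 line(s) (total 0); column heights now [0 5 5 1 0 2 2], max=5
Drop 4: O rot3 at col 4 lands with bottom-row=2; cleared 0 line(s) (total 0); column heights now [0 5 5 1 4 4 2], max=5
Drop 5: O rot1 at col 4 lands with bottom-row=4; cleared 0 line(s) (total 0); column heights now [0 5 5 1 6 6 2], max=6
Test piece Z rot1 at col 3 (width 2): heights before test = [0 5 5 1 6 6 2]; fits = False

Answer: no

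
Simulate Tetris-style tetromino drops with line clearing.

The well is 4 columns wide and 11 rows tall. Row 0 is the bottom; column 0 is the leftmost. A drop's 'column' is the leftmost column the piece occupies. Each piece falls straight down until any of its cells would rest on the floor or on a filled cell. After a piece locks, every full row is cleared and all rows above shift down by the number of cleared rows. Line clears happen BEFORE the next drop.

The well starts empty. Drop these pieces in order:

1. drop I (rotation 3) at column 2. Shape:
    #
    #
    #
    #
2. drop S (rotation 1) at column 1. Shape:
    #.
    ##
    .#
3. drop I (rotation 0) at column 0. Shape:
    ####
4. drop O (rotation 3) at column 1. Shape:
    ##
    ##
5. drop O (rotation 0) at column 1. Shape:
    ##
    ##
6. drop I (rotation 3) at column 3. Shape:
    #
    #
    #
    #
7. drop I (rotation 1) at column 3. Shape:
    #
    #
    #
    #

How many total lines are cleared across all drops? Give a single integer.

Drop 1: I rot3 at col 2 lands with bottom-row=0; cleared 0 line(s) (total 0); column heights now [0 0 4 0], max=4
Drop 2: S rot1 at col 1 lands with bottom-row=4; cleared 0 line(s) (total 0); column heights now [0 7 6 0], max=7
Drop 3: I rot0 at col 0 lands with bottom-row=7; cleared 1 line(s) (total 1); column heights now [0 7 6 0], max=7
Drop 4: O rot3 at col 1 lands with bottom-row=7; cleared 0 line(s) (total 1); column heights now [0 9 9 0], max=9
Drop 5: O rot0 at col 1 lands with bottom-row=9; cleared 0 line(s) (total 1); column heights now [0 11 11 0], max=11
Drop 6: I rot3 at col 3 lands with bottom-row=0; cleared 0 line(s) (total 1); column heights now [0 11 11 4], max=11
Drop 7: I rot1 at col 3 lands with bottom-row=4; cleared 0 line(s) (total 1); column heights now [0 11 11 8], max=11

Answer: 1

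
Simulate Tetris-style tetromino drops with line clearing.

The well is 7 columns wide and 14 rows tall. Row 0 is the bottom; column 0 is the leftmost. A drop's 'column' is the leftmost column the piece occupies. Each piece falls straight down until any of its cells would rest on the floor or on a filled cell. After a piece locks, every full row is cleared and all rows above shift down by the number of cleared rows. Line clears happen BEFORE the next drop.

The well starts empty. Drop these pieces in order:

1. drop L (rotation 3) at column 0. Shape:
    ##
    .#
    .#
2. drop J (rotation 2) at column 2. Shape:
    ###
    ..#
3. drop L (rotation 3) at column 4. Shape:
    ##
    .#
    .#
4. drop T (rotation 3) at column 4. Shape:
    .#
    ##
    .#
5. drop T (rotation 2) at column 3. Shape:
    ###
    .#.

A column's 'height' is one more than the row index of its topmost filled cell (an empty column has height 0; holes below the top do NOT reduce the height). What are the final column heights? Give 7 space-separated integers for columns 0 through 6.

Drop 1: L rot3 at col 0 lands with bottom-row=0; cleared 0 line(s) (total 0); column heights now [3 3 0 0 0 0 0], max=3
Drop 2: J rot2 at col 2 lands with bottom-row=0; cleared 0 line(s) (total 0); column heights now [3 3 2 2 2 0 0], max=3
Drop 3: L rot3 at col 4 lands with bottom-row=0; cleared 0 line(s) (total 0); column heights now [3 3 2 2 3 3 0], max=3
Drop 4: T rot3 at col 4 lands with bottom-row=3; cleared 0 line(s) (total 0); column heights now [3 3 2 2 5 6 0], max=6
Drop 5: T rot2 at col 3 lands with bottom-row=5; cleared 0 line(s) (total 0); column heights now [3 3 2 7 7 7 0], max=7

Answer: 3 3 2 7 7 7 0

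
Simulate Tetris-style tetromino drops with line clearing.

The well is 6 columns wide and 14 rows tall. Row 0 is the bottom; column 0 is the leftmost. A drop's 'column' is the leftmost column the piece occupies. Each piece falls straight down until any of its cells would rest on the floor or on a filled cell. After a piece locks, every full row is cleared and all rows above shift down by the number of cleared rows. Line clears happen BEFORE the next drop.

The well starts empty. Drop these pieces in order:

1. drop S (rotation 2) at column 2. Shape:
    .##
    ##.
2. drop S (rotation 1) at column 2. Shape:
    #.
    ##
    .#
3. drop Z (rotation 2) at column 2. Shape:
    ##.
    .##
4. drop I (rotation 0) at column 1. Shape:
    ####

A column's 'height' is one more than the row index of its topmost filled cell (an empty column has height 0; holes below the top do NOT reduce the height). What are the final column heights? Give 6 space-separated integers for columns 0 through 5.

Answer: 0 7 7 7 7 0

Derivation:
Drop 1: S rot2 at col 2 lands with bottom-row=0; cleared 0 line(s) (total 0); column heights now [0 0 1 2 2 0], max=2
Drop 2: S rot1 at col 2 lands with bottom-row=2; cleared 0 line(s) (total 0); column heights now [0 0 5 4 2 0], max=5
Drop 3: Z rot2 at col 2 lands with bottom-row=4; cleared 0 line(s) (total 0); column heights now [0 0 6 6 5 0], max=6
Drop 4: I rot0 at col 1 lands with bottom-row=6; cleared 0 line(s) (total 0); column heights now [0 7 7 7 7 0], max=7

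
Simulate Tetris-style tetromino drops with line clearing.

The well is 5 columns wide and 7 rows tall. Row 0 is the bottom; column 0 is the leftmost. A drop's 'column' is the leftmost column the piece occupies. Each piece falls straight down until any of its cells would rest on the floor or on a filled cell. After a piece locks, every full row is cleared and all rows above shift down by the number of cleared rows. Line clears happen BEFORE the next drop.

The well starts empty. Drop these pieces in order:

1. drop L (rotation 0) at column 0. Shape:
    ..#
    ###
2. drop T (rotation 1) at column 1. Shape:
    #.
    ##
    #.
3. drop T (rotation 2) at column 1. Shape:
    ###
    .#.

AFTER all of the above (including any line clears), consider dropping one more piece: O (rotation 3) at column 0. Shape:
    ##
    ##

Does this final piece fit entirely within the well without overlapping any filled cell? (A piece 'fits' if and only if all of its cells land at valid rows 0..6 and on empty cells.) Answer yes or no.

Drop 1: L rot0 at col 0 lands with bottom-row=0; cleared 0 line(s) (total 0); column heights now [1 1 2 0 0], max=2
Drop 2: T rot1 at col 1 lands with bottom-row=1; cleared 0 line(s) (total 0); column heights now [1 4 3 0 0], max=4
Drop 3: T rot2 at col 1 lands with bottom-row=3; cleared 0 line(s) (total 0); column heights now [1 5 5 5 0], max=5
Test piece O rot3 at col 0 (width 2): heights before test = [1 5 5 5 0]; fits = True

Answer: yes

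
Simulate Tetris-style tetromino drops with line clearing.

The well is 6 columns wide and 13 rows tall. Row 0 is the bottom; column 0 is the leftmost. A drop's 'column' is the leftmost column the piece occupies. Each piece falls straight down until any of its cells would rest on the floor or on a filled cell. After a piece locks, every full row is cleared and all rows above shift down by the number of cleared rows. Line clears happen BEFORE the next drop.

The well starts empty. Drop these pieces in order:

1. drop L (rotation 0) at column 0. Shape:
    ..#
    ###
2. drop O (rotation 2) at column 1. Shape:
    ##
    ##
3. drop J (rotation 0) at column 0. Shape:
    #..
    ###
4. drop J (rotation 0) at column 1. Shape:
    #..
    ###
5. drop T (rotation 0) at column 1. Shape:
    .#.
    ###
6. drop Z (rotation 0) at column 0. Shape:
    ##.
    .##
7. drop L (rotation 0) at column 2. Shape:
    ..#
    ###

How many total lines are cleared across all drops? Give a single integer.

Drop 1: L rot0 at col 0 lands with bottom-row=0; cleared 0 line(s) (total 0); column heights now [1 1 2 0 0 0], max=2
Drop 2: O rot2 at col 1 lands with bottom-row=2; cleared 0 line(s) (total 0); column heights now [1 4 4 0 0 0], max=4
Drop 3: J rot0 at col 0 lands with bottom-row=4; cleared 0 line(s) (total 0); column heights now [6 5 5 0 0 0], max=6
Drop 4: J rot0 at col 1 lands with bottom-row=5; cleared 0 line(s) (total 0); column heights now [6 7 6 6 0 0], max=7
Drop 5: T rot0 at col 1 lands with bottom-row=7; cleared 0 line(s) (total 0); column heights now [6 8 9 8 0 0], max=9
Drop 6: Z rot0 at col 0 lands with bottom-row=9; cleared 0 line(s) (total 0); column heights now [11 11 10 8 0 0], max=11
Drop 7: L rot0 at col 2 lands with bottom-row=10; cleared 0 line(s) (total 0); column heights now [11 11 11 11 12 0], max=12

Answer: 0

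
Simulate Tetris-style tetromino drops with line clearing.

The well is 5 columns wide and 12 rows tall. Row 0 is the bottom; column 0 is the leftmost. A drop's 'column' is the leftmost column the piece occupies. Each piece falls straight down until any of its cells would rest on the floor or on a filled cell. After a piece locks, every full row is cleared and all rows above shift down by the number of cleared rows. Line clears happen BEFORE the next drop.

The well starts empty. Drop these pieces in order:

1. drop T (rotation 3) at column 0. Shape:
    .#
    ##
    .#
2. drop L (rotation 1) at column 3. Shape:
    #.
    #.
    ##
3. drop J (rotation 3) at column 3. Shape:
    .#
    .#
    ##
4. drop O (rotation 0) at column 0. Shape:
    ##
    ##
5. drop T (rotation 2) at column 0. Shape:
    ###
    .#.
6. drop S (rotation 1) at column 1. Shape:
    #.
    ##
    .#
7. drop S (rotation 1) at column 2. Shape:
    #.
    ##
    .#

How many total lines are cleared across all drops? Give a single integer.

Drop 1: T rot3 at col 0 lands with bottom-row=0; cleared 0 line(s) (total 0); column heights now [2 3 0 0 0], max=3
Drop 2: L rot1 at col 3 lands with bottom-row=0; cleared 0 line(s) (total 0); column heights now [2 3 0 3 1], max=3
Drop 3: J rot3 at col 3 lands with bottom-row=3; cleared 0 line(s) (total 0); column heights now [2 3 0 4 6], max=6
Drop 4: O rot0 at col 0 lands with bottom-row=3; cleared 0 line(s) (total 0); column heights now [5 5 0 4 6], max=6
Drop 5: T rot2 at col 0 lands with bottom-row=5; cleared 0 line(s) (total 0); column heights now [7 7 7 4 6], max=7
Drop 6: S rot1 at col 1 lands with bottom-row=7; cleared 0 line(s) (total 0); column heights now [7 10 9 4 6], max=10
Drop 7: S rot1 at col 2 lands with bottom-row=8; cleared 0 line(s) (total 0); column heights now [7 10 11 10 6], max=11

Answer: 0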